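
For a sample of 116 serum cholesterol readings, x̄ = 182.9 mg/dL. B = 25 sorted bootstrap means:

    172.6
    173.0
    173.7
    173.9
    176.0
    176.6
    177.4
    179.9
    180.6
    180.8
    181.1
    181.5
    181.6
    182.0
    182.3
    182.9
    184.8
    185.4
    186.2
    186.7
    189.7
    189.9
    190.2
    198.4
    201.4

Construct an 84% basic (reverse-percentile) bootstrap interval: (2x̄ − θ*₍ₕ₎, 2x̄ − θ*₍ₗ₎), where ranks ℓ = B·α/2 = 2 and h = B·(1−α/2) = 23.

(175.6, 192.8)

Percentile endpoints at ranks 2 and 23: θ*₍2₎ = 173.0, θ*₍23₎ = 190.2.
Basic interval reflects these around x̄:
  lower = 2 × 182.9 − 190.2 = 175.6
  upper = 2 × 182.9 − 173.0 = 192.8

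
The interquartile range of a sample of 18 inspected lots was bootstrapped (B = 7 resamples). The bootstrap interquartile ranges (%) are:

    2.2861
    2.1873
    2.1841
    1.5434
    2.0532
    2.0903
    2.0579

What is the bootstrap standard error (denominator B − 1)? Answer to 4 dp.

SE* = 0.2417

Bootstrap SE is the standard deviation of the 7 replicate interquartile ranges.
Mean of replicates: (2.2861 + 2.1873 + 2.1841 + 1.5434 + 2.0532 + 2.0903 + 2.0579) / 7 = 14.40230 / 7 = 2.05747
Sum of squared deviations: (+0.22863)² + (+0.12983)² + (+0.12663)² + (−0.51407)² + (−0.00427)² + (+0.03283)² + (+0.00043)² = 0.35053
Variance = 0.35053 / 6 = 0.05842
SE* = √0.05842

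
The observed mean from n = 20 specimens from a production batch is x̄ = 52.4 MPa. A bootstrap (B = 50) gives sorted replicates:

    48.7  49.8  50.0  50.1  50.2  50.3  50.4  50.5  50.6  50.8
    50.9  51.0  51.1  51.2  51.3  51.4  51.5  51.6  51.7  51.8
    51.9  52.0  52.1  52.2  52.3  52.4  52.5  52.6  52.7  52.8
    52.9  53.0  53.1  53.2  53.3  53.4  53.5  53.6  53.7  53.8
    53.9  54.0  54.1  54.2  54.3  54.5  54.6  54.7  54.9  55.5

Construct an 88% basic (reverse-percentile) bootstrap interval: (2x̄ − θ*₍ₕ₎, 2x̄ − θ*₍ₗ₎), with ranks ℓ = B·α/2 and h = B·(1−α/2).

(50.2, 54.8)

Percentile endpoints at ranks 3 and 47: θ*₍3₎ = 50.0, θ*₍47₎ = 54.6.
Basic interval reflects these around x̄:
  lower = 2 × 52.4 − 54.6 = 50.2
  upper = 2 × 52.4 − 50.0 = 54.8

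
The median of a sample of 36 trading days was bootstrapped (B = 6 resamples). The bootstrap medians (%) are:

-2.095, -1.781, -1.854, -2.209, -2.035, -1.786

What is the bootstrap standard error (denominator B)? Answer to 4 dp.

Bootstrap SE is the standard deviation of the 6 replicate medians.
Mean of replicates: ((-2.095) + (-1.781) + (-1.854) + (-2.209) + (-2.035) + (-1.786)) / 6 = -11.76000 / 6 = -1.96000
Sum of squared deviations: (−0.13500)² + (+0.17900)² + (+0.10600)² + (−0.24900)² + (−0.07500)² + (+0.17400)² = 0.15940
Variance = 0.15940 / 6 = 0.02657
SE* = √0.02657

SE* = 0.1630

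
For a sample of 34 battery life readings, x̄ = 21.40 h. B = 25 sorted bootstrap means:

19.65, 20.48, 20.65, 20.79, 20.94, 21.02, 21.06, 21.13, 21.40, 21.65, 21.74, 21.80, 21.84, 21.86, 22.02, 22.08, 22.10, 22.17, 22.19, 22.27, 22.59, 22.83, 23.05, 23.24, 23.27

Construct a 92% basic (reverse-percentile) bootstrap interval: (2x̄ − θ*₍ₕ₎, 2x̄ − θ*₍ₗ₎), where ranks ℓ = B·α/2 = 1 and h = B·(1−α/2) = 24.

Percentile endpoints at ranks 1 and 24: θ*₍1₎ = 19.65, θ*₍24₎ = 23.24.
Basic interval reflects these around x̄:
  lower = 2 × 21.40 − 23.24 = 19.56
  upper = 2 × 21.40 − 19.65 = 23.15

(19.56, 23.15)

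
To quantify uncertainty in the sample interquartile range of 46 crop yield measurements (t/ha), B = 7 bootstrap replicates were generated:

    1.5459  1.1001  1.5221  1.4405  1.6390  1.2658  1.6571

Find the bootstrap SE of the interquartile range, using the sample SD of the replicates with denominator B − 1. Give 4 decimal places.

Bootstrap SE is the standard deviation of the 7 replicate interquartile ranges.
Mean of replicates: (1.5459 + 1.1001 + 1.5221 + 1.4405 + 1.6390 + 1.2658 + 1.6571) / 7 = 10.17050 / 7 = 1.45293
Sum of squared deviations: (+0.09297)² + (−0.35283)² + (+0.06917)² + (−0.01243)² + (+0.18607)² + (−0.18713)² + (+0.20417)² = 0.24940
Variance = 0.24940 / 6 = 0.04157
SE* = √0.04157

SE* = 0.2039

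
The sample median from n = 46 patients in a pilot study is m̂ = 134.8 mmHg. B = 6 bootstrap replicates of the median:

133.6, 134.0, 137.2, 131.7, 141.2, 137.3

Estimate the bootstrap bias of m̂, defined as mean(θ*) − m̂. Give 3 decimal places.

bias = +1.033

mean(θ*) = (133.6 + 134.0 + 137.2 + 131.7 + 141.2 + 137.3) / 6 = 135.8333
bias = 135.8333 − 134.8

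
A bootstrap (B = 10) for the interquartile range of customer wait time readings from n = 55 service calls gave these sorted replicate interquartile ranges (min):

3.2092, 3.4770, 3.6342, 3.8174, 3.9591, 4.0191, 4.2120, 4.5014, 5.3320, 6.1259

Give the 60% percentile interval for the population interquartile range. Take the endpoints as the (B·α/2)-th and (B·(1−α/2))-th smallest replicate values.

(3.4770, 4.5014)

α = 0.40; lower rank = 10 × 0.200 = 2; upper rank = 10 × 0.800 = 8.
The 2nd smallest replicate is 3.4770; the 8th is 4.5014.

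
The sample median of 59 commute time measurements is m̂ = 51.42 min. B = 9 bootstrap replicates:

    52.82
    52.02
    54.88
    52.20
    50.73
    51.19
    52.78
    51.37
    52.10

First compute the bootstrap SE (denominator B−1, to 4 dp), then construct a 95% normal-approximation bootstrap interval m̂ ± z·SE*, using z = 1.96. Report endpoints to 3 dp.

(49.039, 53.801)

Mean of replicates = 52.2322; sum of squared deviations = 11.8062; SE* = √(11.8062/8) = 1.2148
Margin = 1.96 × 1.2148 = 2.3810
Interval: 51.42 ± 2.3810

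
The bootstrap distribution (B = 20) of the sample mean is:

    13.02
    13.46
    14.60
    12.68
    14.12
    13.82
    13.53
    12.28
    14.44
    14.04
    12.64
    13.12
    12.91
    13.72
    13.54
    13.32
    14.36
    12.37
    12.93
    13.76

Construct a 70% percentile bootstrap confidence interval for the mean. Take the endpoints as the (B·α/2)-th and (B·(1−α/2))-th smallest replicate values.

(12.64, 14.12)

Sorted replicates: 12.28, 12.37, 12.64, 12.68, 12.91, 12.93, 13.02, 13.12, 13.32, 13.46, 13.53, 13.54, 13.72, 13.76, 13.82, 14.04, 14.12, 14.36, 14.44, 14.60
α = 0.30; lower rank = 20 × 0.150 = 3; upper rank = 20 × 0.850 = 17.
The 3rd smallest replicate is 12.64; the 17th is 14.12.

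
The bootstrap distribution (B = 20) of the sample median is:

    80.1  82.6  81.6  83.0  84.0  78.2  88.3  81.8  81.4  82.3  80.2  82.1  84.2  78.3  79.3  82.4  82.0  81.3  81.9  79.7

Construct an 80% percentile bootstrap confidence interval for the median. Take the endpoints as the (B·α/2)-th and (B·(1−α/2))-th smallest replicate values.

Sorted replicates: 78.2, 78.3, 79.3, 79.7, 80.1, 80.2, 81.3, 81.4, 81.6, 81.8, 81.9, 82.0, 82.1, 82.3, 82.4, 82.6, 83.0, 84.0, 84.2, 88.3
α = 0.20; lower rank = 20 × 0.100 = 2; upper rank = 20 × 0.900 = 18.
The 2nd smallest replicate is 78.3; the 18th is 84.0.

(78.3, 84.0)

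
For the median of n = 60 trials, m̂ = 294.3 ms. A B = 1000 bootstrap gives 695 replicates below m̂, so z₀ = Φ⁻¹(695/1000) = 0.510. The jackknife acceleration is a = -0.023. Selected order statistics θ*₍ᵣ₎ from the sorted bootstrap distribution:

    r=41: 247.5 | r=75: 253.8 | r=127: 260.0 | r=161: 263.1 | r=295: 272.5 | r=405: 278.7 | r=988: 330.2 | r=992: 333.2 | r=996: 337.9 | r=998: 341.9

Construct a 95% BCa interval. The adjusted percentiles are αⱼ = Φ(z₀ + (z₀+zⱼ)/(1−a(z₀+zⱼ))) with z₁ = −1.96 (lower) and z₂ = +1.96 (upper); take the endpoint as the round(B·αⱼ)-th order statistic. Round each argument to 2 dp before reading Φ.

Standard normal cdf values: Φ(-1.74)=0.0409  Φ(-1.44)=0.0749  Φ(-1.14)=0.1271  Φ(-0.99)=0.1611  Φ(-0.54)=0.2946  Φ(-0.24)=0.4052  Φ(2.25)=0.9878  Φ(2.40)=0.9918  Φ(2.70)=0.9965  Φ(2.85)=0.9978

(263.1, 341.9)

Lower: z₀ + z₁ = 0.510 + (-1.960) = -1.450; 1 − a(z₀+z₁) = 1 − (-0.023)(-1.450) = 0.9667; argument = 0.510 + (-1.450)/0.9667 = -0.9900 → -0.99.
α₁ = Φ(-0.99) = 0.1611; rank = round(1000 × 0.1611) = 161; θ*₍161₎ = 263.1.
Upper: z₀ + z₂ = 2.470; 1 − a(z₀+z₂) = 1.0568; argument = 2.8472 → 2.85; α₂ = 0.9978; rank = 998; θ*₍998₎ = 341.9.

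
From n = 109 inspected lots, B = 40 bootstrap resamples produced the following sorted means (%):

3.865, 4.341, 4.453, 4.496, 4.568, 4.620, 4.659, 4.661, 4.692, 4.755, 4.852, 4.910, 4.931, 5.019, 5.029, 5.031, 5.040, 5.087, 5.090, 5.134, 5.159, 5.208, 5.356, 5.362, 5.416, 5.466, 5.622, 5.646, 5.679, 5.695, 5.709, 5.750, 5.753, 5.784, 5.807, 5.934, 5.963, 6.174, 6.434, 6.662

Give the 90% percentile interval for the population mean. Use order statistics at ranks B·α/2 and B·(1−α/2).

α = 0.10; lower rank = 40 × 0.050 = 2; upper rank = 40 × 0.950 = 38.
The 2nd smallest replicate is 4.341; the 38th is 6.174.

(4.341, 6.174)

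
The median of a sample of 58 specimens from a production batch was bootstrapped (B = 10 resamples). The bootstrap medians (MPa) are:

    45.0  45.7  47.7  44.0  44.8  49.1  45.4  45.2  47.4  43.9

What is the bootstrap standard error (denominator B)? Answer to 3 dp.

Bootstrap SE is the standard deviation of the 10 replicate medians.
Mean of replicates: (45.0 + 45.7 + 47.7 + 44.0 + 44.8 + 49.1 + 45.4 + 45.2 + 47.4 + 43.9) / 10 = 458.2000 / 10 = 45.8200
Sum of squared deviations: (−0.8200)² + (−0.1200)² + (+1.8800)² + (−1.8200)² + (−1.0200)² + (+3.2800)² + (−0.4200)² + (−0.6200)² + (+1.5800)² + (−1.9200)² = 26.0760
Variance = 26.0760 / 10 = 2.6076
SE* = √2.6076

SE* = 1.615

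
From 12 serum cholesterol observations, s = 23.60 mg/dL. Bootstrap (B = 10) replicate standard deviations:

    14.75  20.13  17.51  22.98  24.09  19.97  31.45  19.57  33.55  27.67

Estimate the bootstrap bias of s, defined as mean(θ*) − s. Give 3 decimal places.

bias = −0.433

mean(θ*) = (14.75 + 20.13 + 17.51 + 22.98 + 24.09 + 19.97 + 31.45 + 19.57 + 33.55 + 27.67) / 10 = 23.1670
bias = 23.1670 − 23.60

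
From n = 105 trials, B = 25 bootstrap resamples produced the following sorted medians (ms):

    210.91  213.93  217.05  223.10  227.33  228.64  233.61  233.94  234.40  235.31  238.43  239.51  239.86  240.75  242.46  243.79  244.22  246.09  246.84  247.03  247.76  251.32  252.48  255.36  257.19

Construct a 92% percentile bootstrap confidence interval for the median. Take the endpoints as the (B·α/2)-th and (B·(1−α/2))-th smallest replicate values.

α = 0.08; lower rank = 25 × 0.040 = 1; upper rank = 25 × 0.960 = 24.
The 1st smallest replicate is 210.91; the 24th is 255.36.

(210.91, 255.36)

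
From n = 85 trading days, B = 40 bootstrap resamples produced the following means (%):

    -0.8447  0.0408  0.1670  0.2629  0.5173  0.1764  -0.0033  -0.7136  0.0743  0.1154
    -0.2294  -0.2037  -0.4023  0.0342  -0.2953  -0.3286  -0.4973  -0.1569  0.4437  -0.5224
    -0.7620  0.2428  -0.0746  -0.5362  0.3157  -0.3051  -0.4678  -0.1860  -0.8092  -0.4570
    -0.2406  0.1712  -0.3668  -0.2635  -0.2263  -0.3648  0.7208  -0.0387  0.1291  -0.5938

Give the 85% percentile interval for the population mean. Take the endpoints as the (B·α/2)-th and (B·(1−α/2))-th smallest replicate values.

(-0.7620, 0.3157)

Sorted replicates: -0.8447, -0.8092, -0.7620, -0.7136, -0.5938, -0.5362, -0.5224, -0.4973, -0.4678, -0.4570, -0.4023, -0.3668, -0.3648, -0.3286, -0.3051, -0.2953, -0.2635, -0.2406, -0.2294, -0.2263, -0.2037, -0.1860, -0.1569, -0.0746, -0.0387, -0.0033, 0.0342, 0.0408, 0.0743, 0.1154, 0.1291, 0.1670, 0.1712, 0.1764, 0.2428, 0.2629, 0.3157, 0.4437, 0.5173, 0.7208
α = 0.15; lower rank = 40 × 0.075 = 3; upper rank = 40 × 0.925 = 37.
The 3rd smallest replicate is -0.7620; the 37th is 0.3157.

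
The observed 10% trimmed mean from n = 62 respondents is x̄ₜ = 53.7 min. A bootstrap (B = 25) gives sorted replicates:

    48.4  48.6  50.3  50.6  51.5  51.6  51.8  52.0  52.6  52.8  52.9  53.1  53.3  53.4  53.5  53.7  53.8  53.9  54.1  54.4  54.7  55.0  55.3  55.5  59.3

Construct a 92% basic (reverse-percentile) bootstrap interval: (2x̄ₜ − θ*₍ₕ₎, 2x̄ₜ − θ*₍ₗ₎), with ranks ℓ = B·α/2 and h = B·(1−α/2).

(51.9, 59.0)

Percentile endpoints at ranks 1 and 24: θ*₍1₎ = 48.4, θ*₍24₎ = 55.5.
Basic interval reflects these around x̄ₜ:
  lower = 2 × 53.7 − 55.5 = 51.9
  upper = 2 × 53.7 − 48.4 = 59.0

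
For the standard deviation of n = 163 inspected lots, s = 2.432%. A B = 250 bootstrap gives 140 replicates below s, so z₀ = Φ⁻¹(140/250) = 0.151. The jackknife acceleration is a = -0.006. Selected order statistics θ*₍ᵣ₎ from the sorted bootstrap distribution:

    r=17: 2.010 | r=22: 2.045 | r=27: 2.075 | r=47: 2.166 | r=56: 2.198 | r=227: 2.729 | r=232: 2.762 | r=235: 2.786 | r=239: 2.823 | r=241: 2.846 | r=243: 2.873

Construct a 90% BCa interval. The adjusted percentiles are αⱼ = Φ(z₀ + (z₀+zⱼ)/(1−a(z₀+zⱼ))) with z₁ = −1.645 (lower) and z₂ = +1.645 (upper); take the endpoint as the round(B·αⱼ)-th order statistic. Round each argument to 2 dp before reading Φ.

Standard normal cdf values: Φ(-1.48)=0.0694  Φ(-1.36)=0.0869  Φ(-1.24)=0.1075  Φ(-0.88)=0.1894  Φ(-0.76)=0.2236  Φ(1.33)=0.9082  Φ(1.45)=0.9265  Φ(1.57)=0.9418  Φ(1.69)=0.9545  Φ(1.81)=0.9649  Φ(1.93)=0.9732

Lower: z₀ + z₁ = 0.151 + (-1.645) = -1.494; 1 − a(z₀+z₁) = 1 − (-0.006)(-1.494) = 0.9910; argument = 0.151 + (-1.494)/0.9910 = -1.3565 → -1.36.
α₁ = Φ(-1.36) = 0.0869; rank = round(250 × 0.0869) = 22; θ*₍22₎ = 2.045.
Upper: z₀ + z₂ = 1.796; 1 − a(z₀+z₂) = 1.0108; argument = 1.9279 → 1.93; α₂ = 0.9732; rank = 243; θ*₍243₎ = 2.873.

(2.045, 2.873)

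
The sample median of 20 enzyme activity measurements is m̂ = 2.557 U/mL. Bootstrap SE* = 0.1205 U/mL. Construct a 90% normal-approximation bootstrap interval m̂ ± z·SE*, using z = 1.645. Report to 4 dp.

Margin = 1.645 × 0.1205 = 0.19822
Interval: 2.557 ± 0.19822

(2.3588, 2.7552)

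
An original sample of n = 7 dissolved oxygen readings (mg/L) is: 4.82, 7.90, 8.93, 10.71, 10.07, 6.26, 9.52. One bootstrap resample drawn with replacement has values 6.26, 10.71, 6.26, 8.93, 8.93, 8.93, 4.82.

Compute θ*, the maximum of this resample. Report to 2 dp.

Maximum = 10.71

θ* = 10.71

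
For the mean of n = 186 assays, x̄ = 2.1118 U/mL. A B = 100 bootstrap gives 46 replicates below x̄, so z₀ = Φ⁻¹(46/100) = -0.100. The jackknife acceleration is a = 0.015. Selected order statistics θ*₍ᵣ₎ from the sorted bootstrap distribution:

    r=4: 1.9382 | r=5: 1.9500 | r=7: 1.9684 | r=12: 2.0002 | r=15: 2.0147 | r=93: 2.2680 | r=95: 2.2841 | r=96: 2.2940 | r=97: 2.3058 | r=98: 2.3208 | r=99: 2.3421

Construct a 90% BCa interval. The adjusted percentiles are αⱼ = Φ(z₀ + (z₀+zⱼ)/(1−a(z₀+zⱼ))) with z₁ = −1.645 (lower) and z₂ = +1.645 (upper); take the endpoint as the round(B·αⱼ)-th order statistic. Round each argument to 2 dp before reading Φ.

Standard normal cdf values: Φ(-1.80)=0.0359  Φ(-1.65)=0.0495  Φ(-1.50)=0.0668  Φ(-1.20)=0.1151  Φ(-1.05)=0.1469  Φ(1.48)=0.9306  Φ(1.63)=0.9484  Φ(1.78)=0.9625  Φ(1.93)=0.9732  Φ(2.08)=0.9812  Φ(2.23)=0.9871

Lower: z₀ + z₁ = -0.100 + (-1.645) = -1.745; 1 − a(z₀+z₁) = 1 − (0.015)(-1.745) = 1.0262; argument = -0.100 + (-1.745)/1.0262 = -1.8005 → -1.80.
α₁ = Φ(-1.80) = 0.0359; rank = round(100 × 0.0359) = 4; θ*₍4₎ = 1.9382.
Upper: z₀ + z₂ = 1.545; 1 − a(z₀+z₂) = 0.9768; argument = 1.4817 → 1.48; α₂ = 0.9306; rank = 93; θ*₍93₎ = 2.2680.

(1.9382, 2.2680)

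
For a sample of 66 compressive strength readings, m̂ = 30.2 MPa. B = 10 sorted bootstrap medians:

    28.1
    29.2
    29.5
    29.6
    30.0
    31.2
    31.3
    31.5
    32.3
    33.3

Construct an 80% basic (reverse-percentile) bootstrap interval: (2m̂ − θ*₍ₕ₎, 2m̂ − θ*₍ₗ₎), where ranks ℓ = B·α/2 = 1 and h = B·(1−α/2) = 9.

Percentile endpoints at ranks 1 and 9: θ*₍1₎ = 28.1, θ*₍9₎ = 32.3.
Basic interval reflects these around m̂:
  lower = 2 × 30.2 − 32.3 = 28.1
  upper = 2 × 30.2 − 28.1 = 32.3

(28.1, 32.3)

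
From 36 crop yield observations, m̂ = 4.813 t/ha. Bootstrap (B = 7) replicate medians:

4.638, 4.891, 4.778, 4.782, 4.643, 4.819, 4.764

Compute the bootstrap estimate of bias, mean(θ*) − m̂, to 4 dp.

bias = −0.0537

mean(θ*) = (4.638 + 4.891 + 4.778 + 4.782 + 4.643 + 4.819 + 4.764) / 7 = 4.75929
bias = 4.75929 − 4.813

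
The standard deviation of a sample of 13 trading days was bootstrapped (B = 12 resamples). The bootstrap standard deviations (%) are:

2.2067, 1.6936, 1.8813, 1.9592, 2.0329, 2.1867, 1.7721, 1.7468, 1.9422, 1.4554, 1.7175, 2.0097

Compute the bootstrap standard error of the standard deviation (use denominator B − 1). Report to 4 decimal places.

Bootstrap SE is the standard deviation of the 12 replicate standard deviations.
Mean of replicates: (2.2067 + 1.6936 + 1.8813 + 1.9592 + 2.0329 + 2.1867 + 1.7721 + 1.7468 + 1.9422 + 1.4554 + 1.7175 + 2.0097) / 12 = 22.60410 / 12 = 1.88367
Sum of squared deviations: (+0.32303)² + (−0.19007)² + (−0.00238)² + (+0.07553)² + (+0.14923)² + (+0.30303)² + (−0.11157)² + (−0.13688)² + (+0.05852)² + (−0.42827)² + (−0.16617)² + (+0.12603)² = 0.52180
Variance = 0.52180 / 11 = 0.04744
SE* = √0.04744

SE* = 0.2178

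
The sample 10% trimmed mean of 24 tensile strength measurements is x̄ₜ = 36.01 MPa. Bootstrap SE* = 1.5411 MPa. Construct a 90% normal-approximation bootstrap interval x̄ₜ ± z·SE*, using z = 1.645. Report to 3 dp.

Margin = 1.645 × 1.5411 = 2.5351
Interval: 36.01 ± 2.5351

(33.475, 38.545)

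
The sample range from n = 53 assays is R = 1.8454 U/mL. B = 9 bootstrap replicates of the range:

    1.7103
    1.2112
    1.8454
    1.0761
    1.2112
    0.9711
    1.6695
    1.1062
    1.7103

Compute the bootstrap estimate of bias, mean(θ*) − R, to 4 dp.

bias = −0.4553

mean(θ*) = (1.7103 + 1.2112 + 1.8454 + 1.0761 + 1.2112 + 0.9711 + 1.6695 + 1.1062 + 1.7103) / 9 = 1.39014
bias = 1.39014 − 1.8454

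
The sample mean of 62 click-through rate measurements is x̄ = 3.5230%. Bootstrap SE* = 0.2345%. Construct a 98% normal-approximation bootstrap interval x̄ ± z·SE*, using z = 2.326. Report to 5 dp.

Margin = 2.326 × 0.2345 = 0.545447
Interval: 3.5230 ± 0.545447

(2.97755, 4.06845)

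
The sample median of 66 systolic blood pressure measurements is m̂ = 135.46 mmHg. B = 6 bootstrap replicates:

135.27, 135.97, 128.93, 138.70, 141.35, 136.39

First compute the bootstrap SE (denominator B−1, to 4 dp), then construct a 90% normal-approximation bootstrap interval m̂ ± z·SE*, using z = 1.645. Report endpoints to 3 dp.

Mean of replicates = 136.1017; sum of squared deviations = 86.5213; SE* = √(86.5213/5) = 4.1598
Margin = 1.645 × 4.1598 = 6.8429
Interval: 135.46 ± 6.8429

(128.617, 142.303)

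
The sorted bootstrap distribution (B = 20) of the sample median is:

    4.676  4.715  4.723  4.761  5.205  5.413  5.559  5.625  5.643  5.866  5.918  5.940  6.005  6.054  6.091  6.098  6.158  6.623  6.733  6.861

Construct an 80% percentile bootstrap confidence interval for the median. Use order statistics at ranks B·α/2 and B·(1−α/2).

α = 0.20; lower rank = 20 × 0.100 = 2; upper rank = 20 × 0.900 = 18.
The 2nd smallest replicate is 4.715; the 18th is 6.623.

(4.715, 6.623)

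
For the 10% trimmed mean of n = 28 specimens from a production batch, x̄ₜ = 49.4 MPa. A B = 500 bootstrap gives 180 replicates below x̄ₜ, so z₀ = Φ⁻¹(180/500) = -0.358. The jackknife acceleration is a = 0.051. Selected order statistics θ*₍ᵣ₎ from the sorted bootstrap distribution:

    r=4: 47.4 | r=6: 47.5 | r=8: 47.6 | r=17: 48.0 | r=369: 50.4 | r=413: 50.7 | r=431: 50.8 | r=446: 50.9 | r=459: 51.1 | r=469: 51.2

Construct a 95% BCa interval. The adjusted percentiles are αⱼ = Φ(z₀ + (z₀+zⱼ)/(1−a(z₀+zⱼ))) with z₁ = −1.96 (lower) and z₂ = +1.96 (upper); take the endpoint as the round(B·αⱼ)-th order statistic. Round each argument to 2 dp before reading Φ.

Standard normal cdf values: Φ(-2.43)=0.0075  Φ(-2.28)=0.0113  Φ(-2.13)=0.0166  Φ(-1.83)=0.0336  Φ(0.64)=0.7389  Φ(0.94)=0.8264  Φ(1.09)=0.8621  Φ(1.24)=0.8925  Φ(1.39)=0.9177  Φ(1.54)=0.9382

Lower: z₀ + z₁ = -0.358 + (-1.960) = -2.318; 1 − a(z₀+z₁) = 1 − (0.051)(-2.318) = 1.1182; argument = -0.358 + (-2.318)/1.1182 = -2.4309 → -2.43.
α₁ = Φ(-2.43) = 0.0075; rank = round(500 × 0.0075) = 4; θ*₍4₎ = 47.4.
Upper: z₀ + z₂ = 1.602; 1 − a(z₀+z₂) = 0.9183; argument = 1.3865 → 1.39; α₂ = 0.9177; rank = 459; θ*₍459₎ = 51.1.

(47.4, 51.1)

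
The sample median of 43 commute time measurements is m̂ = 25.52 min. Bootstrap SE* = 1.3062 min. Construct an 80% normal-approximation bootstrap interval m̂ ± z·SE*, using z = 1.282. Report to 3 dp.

(23.845, 27.195)

Margin = 1.282 × 1.3062 = 1.6745
Interval: 25.52 ± 1.6745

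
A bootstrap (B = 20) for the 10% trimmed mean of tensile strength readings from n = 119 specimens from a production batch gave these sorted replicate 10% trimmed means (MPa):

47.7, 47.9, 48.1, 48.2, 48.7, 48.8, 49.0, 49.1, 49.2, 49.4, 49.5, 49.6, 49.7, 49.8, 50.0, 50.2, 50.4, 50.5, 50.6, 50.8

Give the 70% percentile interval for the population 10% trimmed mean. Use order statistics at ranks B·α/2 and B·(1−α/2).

(48.1, 50.4)

α = 0.30; lower rank = 20 × 0.150 = 3; upper rank = 20 × 0.850 = 17.
The 3rd smallest replicate is 48.1; the 17th is 50.4.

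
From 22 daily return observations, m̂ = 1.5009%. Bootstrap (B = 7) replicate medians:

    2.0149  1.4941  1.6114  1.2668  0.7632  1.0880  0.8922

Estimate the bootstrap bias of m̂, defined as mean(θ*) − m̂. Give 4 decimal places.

mean(θ*) = (2.0149 + 1.4941 + 1.6114 + 1.2668 + 0.7632 + 1.0880 + 0.8922) / 7 = 1.30437
bias = 1.30437 − 1.5009

bias = −0.1965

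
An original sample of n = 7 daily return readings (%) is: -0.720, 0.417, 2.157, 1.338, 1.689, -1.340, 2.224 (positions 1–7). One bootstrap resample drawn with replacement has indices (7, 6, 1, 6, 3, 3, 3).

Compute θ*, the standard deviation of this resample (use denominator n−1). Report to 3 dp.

Resample values: 2.224, -1.340, -0.720, -1.340, 2.157, 2.157, 2.157.
Mean = 0.7564; sum of squared deviations = 19.0084
s² = 19.0084 / 6 = 3.1681
s = √3.1681 = 1.780

θ* = 1.780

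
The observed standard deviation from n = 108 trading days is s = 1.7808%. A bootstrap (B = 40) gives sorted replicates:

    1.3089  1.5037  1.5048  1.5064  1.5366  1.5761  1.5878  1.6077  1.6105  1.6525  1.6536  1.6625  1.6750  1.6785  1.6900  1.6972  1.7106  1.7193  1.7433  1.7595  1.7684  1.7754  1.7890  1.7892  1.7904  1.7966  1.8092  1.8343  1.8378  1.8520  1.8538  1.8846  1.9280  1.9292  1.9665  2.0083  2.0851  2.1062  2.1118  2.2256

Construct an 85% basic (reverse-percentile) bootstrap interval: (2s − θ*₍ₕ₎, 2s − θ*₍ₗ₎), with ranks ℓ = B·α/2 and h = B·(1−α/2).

Percentile endpoints at ranks 3 and 37: θ*₍3₎ = 1.5048, θ*₍37₎ = 2.0851.
Basic interval reflects these around s:
  lower = 2 × 1.7808 − 2.0851 = 1.4765
  upper = 2 × 1.7808 − 1.5048 = 2.0568

(1.4765, 2.0568)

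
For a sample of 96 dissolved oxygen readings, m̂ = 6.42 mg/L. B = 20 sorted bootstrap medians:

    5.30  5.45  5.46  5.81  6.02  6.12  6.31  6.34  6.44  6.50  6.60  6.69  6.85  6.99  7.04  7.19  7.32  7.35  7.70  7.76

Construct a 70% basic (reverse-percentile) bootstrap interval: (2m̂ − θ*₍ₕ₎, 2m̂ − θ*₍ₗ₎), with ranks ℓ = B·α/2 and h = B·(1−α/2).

(5.52, 7.38)

Percentile endpoints at ranks 3 and 17: θ*₍3₎ = 5.46, θ*₍17₎ = 7.32.
Basic interval reflects these around m̂:
  lower = 2 × 6.42 − 7.32 = 5.52
  upper = 2 × 6.42 − 5.46 = 7.38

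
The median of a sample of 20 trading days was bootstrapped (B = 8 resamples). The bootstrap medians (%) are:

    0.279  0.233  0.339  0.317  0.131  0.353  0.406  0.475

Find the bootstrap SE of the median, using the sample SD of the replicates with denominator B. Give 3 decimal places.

SE* = 0.099

Bootstrap SE is the standard deviation of the 8 replicate medians.
Mean of replicates: (0.279 + 0.233 + 0.339 + 0.317 + 0.131 + 0.353 + 0.406 + 0.475) / 8 = 2.53300 / 8 = 0.31662
Sum of squared deviations: (−0.03762)² + (−0.08362)² + (+0.02238)² + (+0.00038)² + (−0.18562)² + (+0.03637)² + (+0.08938)² + (+0.15837)² = 0.07776
Variance = 0.07776 / 8 = 0.00972
SE* = √0.00972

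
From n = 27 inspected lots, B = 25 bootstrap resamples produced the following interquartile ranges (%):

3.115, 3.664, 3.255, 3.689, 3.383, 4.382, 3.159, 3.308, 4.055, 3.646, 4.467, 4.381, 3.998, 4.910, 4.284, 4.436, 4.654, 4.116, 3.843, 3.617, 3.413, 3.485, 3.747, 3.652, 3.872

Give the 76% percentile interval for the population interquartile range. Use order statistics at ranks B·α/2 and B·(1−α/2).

(3.255, 4.436)

Sorted replicates: 3.115, 3.159, 3.255, 3.308, 3.383, 3.413, 3.485, 3.617, 3.646, 3.652, 3.664, 3.689, 3.747, 3.843, 3.872, 3.998, 4.055, 4.116, 4.284, 4.381, 4.382, 4.436, 4.467, 4.654, 4.910
α = 0.24; lower rank = 25 × 0.120 = 3; upper rank = 25 × 0.880 = 22.
The 3rd smallest replicate is 3.255; the 22nd is 4.436.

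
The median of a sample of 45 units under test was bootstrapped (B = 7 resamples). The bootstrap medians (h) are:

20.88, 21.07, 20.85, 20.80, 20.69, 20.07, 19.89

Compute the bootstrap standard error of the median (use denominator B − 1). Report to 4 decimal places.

SE* = 0.4462

Bootstrap SE is the standard deviation of the 7 replicate medians.
Mean of replicates: (20.88 + 21.07 + 20.85 + 20.80 + 20.69 + 20.07 + 19.89) / 7 = 144.25000 / 7 = 20.60714
Sum of squared deviations: (+0.27286)² + (+0.46286)² + (+0.24286)² + (+0.19286)² + (+0.08286)² + (−0.53714)² + (−0.71714)² = 1.19454
Variance = 1.19454 / 6 = 0.19909
SE* = √0.19909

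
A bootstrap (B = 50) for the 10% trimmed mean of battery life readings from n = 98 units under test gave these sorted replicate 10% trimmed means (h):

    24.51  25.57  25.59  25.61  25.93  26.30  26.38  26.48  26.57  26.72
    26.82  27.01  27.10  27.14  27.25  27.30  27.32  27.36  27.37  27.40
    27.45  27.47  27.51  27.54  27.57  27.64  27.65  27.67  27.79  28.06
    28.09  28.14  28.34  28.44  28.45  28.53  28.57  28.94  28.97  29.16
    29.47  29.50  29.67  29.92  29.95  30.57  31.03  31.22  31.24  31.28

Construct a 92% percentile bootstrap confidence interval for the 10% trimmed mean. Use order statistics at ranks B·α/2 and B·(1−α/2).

(25.57, 31.22)

α = 0.08; lower rank = 50 × 0.040 = 2; upper rank = 50 × 0.960 = 48.
The 2nd smallest replicate is 25.57; the 48th is 31.22.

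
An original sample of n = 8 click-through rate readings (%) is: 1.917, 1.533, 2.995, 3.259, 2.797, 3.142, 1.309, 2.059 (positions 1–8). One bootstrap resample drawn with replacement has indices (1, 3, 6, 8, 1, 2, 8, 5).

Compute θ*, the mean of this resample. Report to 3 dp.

θ* = 2.302

Resample values: 1.917, 2.995, 3.142, 2.059, 1.917, 1.533, 2.059, 2.797.
Mean = (1.917 + 2.995 + 3.142 + 2.059 + 1.917 + 1.533 + 2.059 + 2.797) / 8 = 18.4190 / 8 = 2.302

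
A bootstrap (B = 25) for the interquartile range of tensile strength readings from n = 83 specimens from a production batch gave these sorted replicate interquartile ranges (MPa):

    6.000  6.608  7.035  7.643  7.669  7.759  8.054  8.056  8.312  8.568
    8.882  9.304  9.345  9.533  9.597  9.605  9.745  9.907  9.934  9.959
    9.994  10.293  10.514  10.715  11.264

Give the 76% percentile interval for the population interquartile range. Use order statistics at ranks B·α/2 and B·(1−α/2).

(7.035, 10.293)

α = 0.24; lower rank = 25 × 0.120 = 3; upper rank = 25 × 0.880 = 22.
The 3rd smallest replicate is 7.035; the 22nd is 10.293.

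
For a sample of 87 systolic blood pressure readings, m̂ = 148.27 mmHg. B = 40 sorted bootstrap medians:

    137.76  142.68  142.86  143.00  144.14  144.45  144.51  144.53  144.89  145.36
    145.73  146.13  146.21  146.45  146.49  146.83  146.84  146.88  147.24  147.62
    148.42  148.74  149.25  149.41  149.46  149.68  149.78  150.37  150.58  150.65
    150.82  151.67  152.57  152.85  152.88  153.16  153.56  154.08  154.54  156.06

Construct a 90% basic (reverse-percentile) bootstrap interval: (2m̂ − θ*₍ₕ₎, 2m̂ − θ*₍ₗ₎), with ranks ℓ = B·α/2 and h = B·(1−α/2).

(142.46, 153.86)

Percentile endpoints at ranks 2 and 38: θ*₍2₎ = 142.68, θ*₍38₎ = 154.08.
Basic interval reflects these around m̂:
  lower = 2 × 148.27 − 154.08 = 142.46
  upper = 2 × 148.27 − 142.68 = 153.86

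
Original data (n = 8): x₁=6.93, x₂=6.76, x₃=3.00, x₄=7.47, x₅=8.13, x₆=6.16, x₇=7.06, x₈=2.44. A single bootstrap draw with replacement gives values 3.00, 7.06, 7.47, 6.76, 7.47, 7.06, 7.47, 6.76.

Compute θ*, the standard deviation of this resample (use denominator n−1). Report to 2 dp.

Mean = 6.6312; sum of squared deviations = 15.6973
s² = 15.6973 / 7 = 2.2425
s = √2.2425 = 1.50

θ* = 1.50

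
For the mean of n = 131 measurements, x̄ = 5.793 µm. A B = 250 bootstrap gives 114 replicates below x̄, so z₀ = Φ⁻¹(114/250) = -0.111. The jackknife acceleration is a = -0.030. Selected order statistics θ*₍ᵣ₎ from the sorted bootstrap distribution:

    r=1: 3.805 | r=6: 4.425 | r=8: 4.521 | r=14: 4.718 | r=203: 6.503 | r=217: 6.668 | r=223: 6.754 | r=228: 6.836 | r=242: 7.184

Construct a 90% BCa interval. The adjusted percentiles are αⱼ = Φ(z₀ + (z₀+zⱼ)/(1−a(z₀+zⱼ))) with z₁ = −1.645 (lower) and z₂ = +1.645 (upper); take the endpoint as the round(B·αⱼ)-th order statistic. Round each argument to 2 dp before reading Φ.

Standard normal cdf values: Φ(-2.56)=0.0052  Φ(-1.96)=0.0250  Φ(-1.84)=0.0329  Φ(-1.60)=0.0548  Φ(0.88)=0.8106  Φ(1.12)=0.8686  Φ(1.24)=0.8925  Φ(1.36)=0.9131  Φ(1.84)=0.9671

(4.425, 6.836)

Lower: z₀ + z₁ = -0.111 + (-1.645) = -1.756; 1 − a(z₀+z₁) = 1 − (-0.030)(-1.756) = 0.9473; argument = -0.111 + (-1.756)/0.9473 = -1.9647 → -1.96.
α₁ = Φ(-1.96) = 0.0250; rank = round(250 × 0.0250) = 6; θ*₍6₎ = 4.425.
Upper: z₀ + z₂ = 1.534; 1 − a(z₀+z₂) = 1.0460; argument = 1.3555 → 1.36; α₂ = 0.9131; rank = 228; θ*₍228₎ = 6.836.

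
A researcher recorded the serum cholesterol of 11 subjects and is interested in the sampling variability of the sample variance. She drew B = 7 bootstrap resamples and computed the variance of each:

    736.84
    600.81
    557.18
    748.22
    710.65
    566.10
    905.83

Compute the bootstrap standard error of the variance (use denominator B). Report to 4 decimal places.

SE* = 115.5960

Bootstrap SE is the standard deviation of the 7 replicate variances.
Mean of replicates: (736.84 + 600.81 + 557.18 + 748.22 + 710.65 + 566.10 + 905.83) / 7 = 4825.63000 / 7 = 689.37571
Sum of squared deviations: (+47.46429)² + (−88.56571)² + (−132.19571)² + (+58.84429)² + (+21.27429)² + (−123.27571)² + (+216.45429)² = 93537.05577
Variance = 93537.05577 / 7 = 13362.43654
SE* = √13362.43654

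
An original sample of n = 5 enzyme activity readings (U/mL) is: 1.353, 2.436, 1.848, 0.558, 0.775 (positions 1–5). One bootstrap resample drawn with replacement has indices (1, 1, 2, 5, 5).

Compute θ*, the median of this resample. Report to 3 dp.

θ* = 1.353

Resample values: 1.353, 1.353, 2.436, 0.775, 0.775.
Sorted: 0.775, 0.775, 1.353, 1.353, 2.436
Median = middle value = 1.353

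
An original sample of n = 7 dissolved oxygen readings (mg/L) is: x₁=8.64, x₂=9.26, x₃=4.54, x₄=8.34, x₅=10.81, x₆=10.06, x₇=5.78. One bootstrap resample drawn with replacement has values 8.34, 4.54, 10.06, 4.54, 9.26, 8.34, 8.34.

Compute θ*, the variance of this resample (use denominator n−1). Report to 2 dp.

Mean = 7.6314; sum of squared deviations = 29.1703
s² = 29.1703 / 6 = 4.8617

θ* = 4.86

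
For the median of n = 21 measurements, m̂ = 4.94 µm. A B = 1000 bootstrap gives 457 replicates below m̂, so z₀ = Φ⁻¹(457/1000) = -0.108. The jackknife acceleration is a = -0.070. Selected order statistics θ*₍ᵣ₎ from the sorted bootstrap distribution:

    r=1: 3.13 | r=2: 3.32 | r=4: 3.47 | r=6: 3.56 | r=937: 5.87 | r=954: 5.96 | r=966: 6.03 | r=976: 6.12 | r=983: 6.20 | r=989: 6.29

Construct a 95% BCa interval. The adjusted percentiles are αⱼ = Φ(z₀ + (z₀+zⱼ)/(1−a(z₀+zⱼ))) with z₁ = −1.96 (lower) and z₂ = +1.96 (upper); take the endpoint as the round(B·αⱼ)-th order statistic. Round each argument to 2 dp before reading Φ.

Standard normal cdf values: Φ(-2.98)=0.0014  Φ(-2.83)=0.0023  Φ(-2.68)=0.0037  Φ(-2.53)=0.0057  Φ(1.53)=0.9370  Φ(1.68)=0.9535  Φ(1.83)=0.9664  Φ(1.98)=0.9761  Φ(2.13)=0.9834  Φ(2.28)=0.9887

(3.56, 5.87)

Lower: z₀ + z₁ = -0.108 + (-1.960) = -2.068; 1 − a(z₀+z₁) = 1 − (-0.070)(-2.068) = 0.8552; argument = -0.108 + (-2.068)/0.8552 = -2.5260 → -2.53.
α₁ = Φ(-2.53) = 0.0057; rank = round(1000 × 0.0057) = 6; θ*₍6₎ = 3.56.
Upper: z₀ + z₂ = 1.852; 1 − a(z₀+z₂) = 1.1296; argument = 1.5315 → 1.53; α₂ = 0.9370; rank = 937; θ*₍937₎ = 5.87.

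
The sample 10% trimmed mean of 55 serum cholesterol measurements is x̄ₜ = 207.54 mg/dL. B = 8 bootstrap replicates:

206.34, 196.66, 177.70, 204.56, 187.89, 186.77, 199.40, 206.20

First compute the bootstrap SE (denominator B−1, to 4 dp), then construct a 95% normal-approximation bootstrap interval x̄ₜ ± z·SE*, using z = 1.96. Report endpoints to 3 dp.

Mean of replicates = 195.6900; sum of squared deviations = 781.3110; SE* = √(781.3110/7) = 10.5648
Margin = 1.96 × 10.5648 = 20.7070
Interval: 207.54 ± 20.7070

(186.833, 228.247)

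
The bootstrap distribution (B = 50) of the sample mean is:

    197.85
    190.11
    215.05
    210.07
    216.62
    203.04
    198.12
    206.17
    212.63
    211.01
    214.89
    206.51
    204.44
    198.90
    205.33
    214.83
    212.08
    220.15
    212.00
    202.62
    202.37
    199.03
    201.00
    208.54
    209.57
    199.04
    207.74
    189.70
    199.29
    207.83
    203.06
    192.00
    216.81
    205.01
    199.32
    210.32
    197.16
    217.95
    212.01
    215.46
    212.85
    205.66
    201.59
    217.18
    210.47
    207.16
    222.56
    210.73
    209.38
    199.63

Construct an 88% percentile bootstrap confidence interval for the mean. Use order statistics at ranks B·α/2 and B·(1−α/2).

(192.00, 217.18)

Sorted replicates: 189.70, 190.11, 192.00, 197.16, 197.85, 198.12, 198.90, 199.03, 199.04, 199.29, 199.32, 199.63, 201.00, 201.59, 202.37, 202.62, 203.04, 203.06, 204.44, 205.01, 205.33, 205.66, 206.17, 206.51, 207.16, 207.74, 207.83, 208.54, 209.38, 209.57, 210.07, 210.32, 210.47, 210.73, 211.01, 212.00, 212.01, 212.08, 212.63, 212.85, 214.83, 214.89, 215.05, 215.46, 216.62, 216.81, 217.18, 217.95, 220.15, 222.56
α = 0.12; lower rank = 50 × 0.060 = 3; upper rank = 50 × 0.940 = 47.
The 3rd smallest replicate is 192.00; the 47th is 217.18.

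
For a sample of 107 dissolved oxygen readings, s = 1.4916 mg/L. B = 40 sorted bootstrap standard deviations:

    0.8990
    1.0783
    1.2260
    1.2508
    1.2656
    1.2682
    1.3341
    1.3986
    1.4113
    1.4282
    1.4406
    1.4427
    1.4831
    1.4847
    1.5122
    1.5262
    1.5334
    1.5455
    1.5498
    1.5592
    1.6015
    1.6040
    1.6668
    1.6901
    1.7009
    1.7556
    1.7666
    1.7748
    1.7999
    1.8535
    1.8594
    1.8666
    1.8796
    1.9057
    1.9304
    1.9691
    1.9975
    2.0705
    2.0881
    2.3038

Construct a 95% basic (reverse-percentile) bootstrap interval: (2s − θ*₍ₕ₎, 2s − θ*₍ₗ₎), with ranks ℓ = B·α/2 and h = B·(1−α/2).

(0.8951, 2.0842)

Percentile endpoints at ranks 1 and 39: θ*₍1₎ = 0.8990, θ*₍39₎ = 2.0881.
Basic interval reflects these around s:
  lower = 2 × 1.4916 − 2.0881 = 0.8951
  upper = 2 × 1.4916 − 0.8990 = 2.0842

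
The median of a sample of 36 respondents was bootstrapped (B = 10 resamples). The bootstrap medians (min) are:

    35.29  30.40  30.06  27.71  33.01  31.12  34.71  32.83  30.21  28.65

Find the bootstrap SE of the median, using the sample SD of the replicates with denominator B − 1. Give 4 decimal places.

SE* = 2.4988

Bootstrap SE is the standard deviation of the 10 replicate medians.
Mean of replicates: (35.29 + 30.40 + 30.06 + 27.71 + 33.01 + 31.12 + 34.71 + 32.83 + 30.21 + 28.65) / 10 = 313.99000 / 10 = 31.39900
Sum of squared deviations: (+3.89100)² + (−0.99900)² + (−1.33900)² + (−3.68900)² + (+1.61100)² + (−0.27900)² + (+3.31100)² + (+1.43100)² + (−1.18900)² + (−2.74900)² = 56.19389
Variance = 56.19389 / 9 = 6.24377
SE* = √6.24377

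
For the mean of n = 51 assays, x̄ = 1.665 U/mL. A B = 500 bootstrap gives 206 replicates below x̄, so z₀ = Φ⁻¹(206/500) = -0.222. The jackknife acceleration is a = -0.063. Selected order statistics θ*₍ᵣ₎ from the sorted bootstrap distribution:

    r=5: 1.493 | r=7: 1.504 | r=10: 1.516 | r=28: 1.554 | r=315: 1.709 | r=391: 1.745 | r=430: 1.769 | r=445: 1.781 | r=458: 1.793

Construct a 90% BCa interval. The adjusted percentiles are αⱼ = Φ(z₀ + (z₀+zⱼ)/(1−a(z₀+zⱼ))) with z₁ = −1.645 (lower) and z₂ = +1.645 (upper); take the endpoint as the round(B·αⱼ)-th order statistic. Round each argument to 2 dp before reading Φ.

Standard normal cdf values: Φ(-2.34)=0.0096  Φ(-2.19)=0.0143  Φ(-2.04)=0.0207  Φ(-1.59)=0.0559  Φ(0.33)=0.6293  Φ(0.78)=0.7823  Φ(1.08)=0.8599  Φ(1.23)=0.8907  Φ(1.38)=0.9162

Lower: z₀ + z₁ = -0.222 + (-1.645) = -1.867; 1 − a(z₀+z₁) = 1 − (-0.063)(-1.867) = 0.8824; argument = -0.222 + (-1.867)/0.8824 = -2.3379 → -2.34.
α₁ = Φ(-2.34) = 0.0096; rank = round(500 × 0.0096) = 5; θ*₍5₎ = 1.493.
Upper: z₀ + z₂ = 1.423; 1 − a(z₀+z₂) = 1.0896; argument = 1.0839 → 1.08; α₂ = 0.8599; rank = 430; θ*₍430₎ = 1.769.

(1.493, 1.769)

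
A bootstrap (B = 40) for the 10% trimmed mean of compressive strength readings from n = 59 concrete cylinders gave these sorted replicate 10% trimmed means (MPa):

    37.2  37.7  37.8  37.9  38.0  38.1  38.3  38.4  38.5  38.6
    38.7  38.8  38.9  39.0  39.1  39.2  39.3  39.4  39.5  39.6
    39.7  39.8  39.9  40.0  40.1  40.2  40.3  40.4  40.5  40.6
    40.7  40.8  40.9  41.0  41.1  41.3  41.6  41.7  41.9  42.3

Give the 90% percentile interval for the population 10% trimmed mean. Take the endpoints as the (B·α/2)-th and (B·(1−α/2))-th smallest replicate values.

(37.7, 41.7)

α = 0.10; lower rank = 40 × 0.050 = 2; upper rank = 40 × 0.950 = 38.
The 2nd smallest replicate is 37.7; the 38th is 41.7.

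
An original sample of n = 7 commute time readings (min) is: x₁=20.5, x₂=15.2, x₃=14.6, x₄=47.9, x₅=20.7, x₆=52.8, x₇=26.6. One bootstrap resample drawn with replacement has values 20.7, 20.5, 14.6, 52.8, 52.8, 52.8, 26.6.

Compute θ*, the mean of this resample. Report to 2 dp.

θ* = 34.40

Mean = (20.7 + 20.5 + 14.6 + 52.8 + 52.8 + 52.8 + 26.6) / 7 = 240.80 / 7 = 34.40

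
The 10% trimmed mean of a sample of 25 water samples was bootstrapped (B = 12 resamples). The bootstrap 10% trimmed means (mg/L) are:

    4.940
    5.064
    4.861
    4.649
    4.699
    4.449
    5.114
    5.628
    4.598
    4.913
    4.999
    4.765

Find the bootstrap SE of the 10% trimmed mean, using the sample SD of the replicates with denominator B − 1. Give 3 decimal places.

SE* = 0.306

Bootstrap SE is the standard deviation of the 12 replicate 10% trimmed means.
Mean of replicates: (4.940 + 5.064 + 4.861 + 4.649 + 4.699 + 4.449 + 5.114 + 5.628 + 4.598 + 4.913 + 4.999 + 4.765) / 12 = 58.6790 / 12 = 4.8899
Sum of squared deviations: (+0.0501)² + (+0.1741)² + (−0.0289)² + (−0.2409)² + (−0.1909)² + (−0.4409)² + (+0.2241)² + (+0.7381)² + (−0.2919)² + (+0.0231)² + (+0.1091)² + (−0.1249)² = 1.0308
Variance = 1.0308 / 11 = 0.0937
SE* = √0.0937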